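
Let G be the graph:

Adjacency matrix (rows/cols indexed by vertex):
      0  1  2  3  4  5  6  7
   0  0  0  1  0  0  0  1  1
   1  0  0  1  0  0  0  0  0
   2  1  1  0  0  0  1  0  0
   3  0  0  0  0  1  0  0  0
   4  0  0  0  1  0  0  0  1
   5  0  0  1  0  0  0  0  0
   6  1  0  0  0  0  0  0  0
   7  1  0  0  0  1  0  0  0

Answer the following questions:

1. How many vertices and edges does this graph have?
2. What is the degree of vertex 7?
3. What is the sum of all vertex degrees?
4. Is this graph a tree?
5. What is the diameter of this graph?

Count: 8 vertices, 7 edges.
Vertex 7 has neighbors [0, 4], degree = 2.
Handshaking lemma: 2 * 7 = 14.
A graph is a tree iff it is connected and has exactly n-1 edges. This graph is connected (all 8 vertices in one component) and has 8-1 = 7 edges. It is a tree.
Diameter (longest shortest path) = 5.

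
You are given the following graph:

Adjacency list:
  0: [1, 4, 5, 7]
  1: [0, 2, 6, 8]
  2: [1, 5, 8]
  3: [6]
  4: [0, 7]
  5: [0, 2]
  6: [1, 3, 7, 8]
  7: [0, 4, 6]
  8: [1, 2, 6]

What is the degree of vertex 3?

Vertex 3 has neighbors [6], so deg(3) = 1.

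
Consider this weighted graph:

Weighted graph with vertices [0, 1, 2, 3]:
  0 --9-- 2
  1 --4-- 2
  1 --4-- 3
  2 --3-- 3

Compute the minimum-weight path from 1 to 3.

Using Dijkstra's algorithm from vertex 1:
Shortest path: 1 -> 3
Total weight: 4 = 4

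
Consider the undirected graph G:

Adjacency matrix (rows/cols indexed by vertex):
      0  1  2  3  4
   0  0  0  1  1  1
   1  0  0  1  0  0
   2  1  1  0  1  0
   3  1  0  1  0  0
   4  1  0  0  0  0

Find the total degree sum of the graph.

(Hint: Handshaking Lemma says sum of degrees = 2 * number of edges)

Count edges: 5 edges.
By Handshaking Lemma: sum of degrees = 2 * 5 = 10.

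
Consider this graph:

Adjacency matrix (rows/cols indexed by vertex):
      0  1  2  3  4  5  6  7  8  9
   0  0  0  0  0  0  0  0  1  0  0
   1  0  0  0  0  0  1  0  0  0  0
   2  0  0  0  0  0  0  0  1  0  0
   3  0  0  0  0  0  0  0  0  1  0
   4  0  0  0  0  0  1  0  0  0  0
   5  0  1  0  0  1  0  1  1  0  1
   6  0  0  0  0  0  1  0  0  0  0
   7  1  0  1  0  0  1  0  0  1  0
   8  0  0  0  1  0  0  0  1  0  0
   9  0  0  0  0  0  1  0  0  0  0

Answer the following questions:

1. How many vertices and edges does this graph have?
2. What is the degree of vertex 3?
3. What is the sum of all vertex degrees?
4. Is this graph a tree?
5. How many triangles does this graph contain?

Count: 10 vertices, 9 edges.
Vertex 3 has neighbors [8], degree = 1.
Handshaking lemma: 2 * 9 = 18.
A graph is a tree iff it is connected and has exactly n-1 edges. This graph is connected (all 10 vertices in one component) and has 10-1 = 9 edges. It is a tree.
Number of triangles = 0.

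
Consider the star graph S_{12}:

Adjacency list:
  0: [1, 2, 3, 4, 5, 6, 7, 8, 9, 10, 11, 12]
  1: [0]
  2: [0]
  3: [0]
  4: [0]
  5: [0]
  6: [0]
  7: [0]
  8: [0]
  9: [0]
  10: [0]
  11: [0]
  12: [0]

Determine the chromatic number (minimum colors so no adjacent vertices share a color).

S_{12} has one hub adjacent to 12 leaves; leaves are pairwise non-adjacent.
Color the hub 0 and every leaf 1.
Chromatic number = 2.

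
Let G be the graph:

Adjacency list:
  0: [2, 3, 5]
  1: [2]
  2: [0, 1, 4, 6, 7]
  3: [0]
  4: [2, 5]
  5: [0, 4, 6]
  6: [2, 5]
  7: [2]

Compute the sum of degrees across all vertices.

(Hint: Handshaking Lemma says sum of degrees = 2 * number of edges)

Count edges: 9 edges.
By Handshaking Lemma: sum of degrees = 2 * 9 = 18.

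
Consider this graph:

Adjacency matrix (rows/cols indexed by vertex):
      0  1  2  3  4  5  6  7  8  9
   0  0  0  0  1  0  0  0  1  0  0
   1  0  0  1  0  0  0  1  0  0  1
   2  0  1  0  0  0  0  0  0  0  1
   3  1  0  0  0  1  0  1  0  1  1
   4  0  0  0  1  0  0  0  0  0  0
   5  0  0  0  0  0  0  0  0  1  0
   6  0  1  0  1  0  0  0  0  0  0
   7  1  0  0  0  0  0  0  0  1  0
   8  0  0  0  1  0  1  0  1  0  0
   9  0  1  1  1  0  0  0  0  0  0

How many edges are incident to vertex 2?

Vertex 2 has neighbors [1, 9], so deg(2) = 2.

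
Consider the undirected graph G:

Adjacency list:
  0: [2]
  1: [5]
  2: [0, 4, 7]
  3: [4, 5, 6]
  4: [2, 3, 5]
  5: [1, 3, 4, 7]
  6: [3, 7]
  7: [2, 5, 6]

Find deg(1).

Vertex 1 has neighbors [5], so deg(1) = 1.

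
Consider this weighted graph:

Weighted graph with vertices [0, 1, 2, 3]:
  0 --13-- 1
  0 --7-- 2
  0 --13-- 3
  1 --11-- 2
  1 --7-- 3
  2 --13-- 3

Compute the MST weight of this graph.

Applying Kruskal's algorithm (sort edges by weight, add if no cycle):
  Add (0,2) w=7
  Add (1,3) w=7
  Add (1,2) w=11
  Skip (0,3) w=13 (creates cycle)
  Skip (0,1) w=13 (creates cycle)
  Skip (2,3) w=13 (creates cycle)
MST weight = 25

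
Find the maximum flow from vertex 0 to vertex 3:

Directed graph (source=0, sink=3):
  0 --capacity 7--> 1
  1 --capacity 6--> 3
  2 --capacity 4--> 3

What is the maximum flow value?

Computing max flow:
  Flow on (0->1): 6/7
  Flow on (1->3): 6/6
Maximum flow = 6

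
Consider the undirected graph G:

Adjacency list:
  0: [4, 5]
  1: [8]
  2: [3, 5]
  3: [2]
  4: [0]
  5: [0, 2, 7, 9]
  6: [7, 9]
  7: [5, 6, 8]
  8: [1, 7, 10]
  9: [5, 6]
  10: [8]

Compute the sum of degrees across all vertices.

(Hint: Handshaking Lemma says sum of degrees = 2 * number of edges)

Count edges: 11 edges.
By Handshaking Lemma: sum of degrees = 2 * 11 = 22.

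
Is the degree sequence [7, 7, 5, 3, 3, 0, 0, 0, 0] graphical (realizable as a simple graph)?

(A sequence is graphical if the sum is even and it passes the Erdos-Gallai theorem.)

Sum of degrees = 25. Sum is odd, so the sequence is NOT graphical.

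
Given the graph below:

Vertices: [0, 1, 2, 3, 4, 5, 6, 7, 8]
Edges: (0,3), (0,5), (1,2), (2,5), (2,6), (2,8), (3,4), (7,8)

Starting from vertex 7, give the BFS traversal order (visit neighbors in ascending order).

BFS from vertex 7 (neighbors processed in ascending order):
Visit order: 7, 8, 2, 1, 5, 6, 0, 3, 4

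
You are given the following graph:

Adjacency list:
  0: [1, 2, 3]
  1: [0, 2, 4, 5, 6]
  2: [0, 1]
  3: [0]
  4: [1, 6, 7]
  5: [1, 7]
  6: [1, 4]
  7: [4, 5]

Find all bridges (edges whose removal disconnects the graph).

A bridge is an edge whose removal increases the number of connected components.
Bridges found: (0,3)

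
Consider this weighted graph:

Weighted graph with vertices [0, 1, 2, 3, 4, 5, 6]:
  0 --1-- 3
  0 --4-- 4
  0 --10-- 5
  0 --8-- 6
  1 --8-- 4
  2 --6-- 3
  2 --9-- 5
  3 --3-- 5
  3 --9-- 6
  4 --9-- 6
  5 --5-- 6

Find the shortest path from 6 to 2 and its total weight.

Using Dijkstra's algorithm from vertex 6:
Shortest path: 6 -> 5 -> 2
Total weight: 5 + 9 = 14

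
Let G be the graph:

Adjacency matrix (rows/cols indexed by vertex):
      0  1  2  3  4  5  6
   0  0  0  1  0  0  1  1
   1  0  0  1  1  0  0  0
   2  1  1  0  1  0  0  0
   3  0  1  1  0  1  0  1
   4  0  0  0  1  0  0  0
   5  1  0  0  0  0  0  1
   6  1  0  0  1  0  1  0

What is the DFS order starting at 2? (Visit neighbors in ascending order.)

DFS from vertex 2 (neighbors processed in ascending order):
Visit order: 2, 0, 5, 6, 3, 1, 4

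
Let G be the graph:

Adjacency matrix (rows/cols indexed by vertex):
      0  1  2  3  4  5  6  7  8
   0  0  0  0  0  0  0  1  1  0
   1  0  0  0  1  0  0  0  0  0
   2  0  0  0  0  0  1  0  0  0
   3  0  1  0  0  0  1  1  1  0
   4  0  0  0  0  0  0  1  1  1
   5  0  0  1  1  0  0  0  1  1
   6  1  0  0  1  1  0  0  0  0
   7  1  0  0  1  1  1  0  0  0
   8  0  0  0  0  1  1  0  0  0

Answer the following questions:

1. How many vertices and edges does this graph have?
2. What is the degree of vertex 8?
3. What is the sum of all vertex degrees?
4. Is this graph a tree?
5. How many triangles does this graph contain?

Count: 9 vertices, 12 edges.
Vertex 8 has neighbors [4, 5], degree = 2.
Handshaking lemma: 2 * 12 = 24.
A tree on 9 vertices has 8 edges. This graph has 12 edges (4 extra). Not a tree.
Number of triangles = 1.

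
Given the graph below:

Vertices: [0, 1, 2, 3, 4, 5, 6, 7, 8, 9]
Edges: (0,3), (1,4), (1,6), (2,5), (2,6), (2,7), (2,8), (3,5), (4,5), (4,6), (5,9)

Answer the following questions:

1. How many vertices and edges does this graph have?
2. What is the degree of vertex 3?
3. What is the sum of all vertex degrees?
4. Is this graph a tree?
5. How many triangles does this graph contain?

Count: 10 vertices, 11 edges.
Vertex 3 has neighbors [0, 5], degree = 2.
Handshaking lemma: 2 * 11 = 22.
A tree on 10 vertices has 9 edges. This graph has 11 edges (2 extra). Not a tree.
Number of triangles = 1.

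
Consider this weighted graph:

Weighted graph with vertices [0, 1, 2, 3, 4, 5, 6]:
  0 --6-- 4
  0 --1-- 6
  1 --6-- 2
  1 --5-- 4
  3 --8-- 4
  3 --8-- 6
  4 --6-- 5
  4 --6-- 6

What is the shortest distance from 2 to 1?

Using Dijkstra's algorithm from vertex 2:
Shortest path: 2 -> 1
Total weight: 6 = 6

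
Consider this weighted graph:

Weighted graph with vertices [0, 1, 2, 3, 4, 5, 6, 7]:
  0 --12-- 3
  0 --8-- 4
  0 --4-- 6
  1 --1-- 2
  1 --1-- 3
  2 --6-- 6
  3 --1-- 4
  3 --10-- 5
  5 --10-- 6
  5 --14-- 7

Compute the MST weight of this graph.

Applying Kruskal's algorithm (sort edges by weight, add if no cycle):
  Add (1,3) w=1
  Add (1,2) w=1
  Add (3,4) w=1
  Add (0,6) w=4
  Add (2,6) w=6
  Skip (0,4) w=8 (creates cycle)
  Add (3,5) w=10
  Skip (5,6) w=10 (creates cycle)
  Skip (0,3) w=12 (creates cycle)
  Add (5,7) w=14
MST weight = 37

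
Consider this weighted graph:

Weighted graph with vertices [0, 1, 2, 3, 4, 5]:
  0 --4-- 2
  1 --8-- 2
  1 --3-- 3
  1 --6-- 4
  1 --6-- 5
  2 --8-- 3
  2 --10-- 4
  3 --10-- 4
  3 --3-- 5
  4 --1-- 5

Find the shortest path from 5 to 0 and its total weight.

Using Dijkstra's algorithm from vertex 5:
Shortest path: 5 -> 4 -> 2 -> 0
Total weight: 1 + 10 + 4 = 15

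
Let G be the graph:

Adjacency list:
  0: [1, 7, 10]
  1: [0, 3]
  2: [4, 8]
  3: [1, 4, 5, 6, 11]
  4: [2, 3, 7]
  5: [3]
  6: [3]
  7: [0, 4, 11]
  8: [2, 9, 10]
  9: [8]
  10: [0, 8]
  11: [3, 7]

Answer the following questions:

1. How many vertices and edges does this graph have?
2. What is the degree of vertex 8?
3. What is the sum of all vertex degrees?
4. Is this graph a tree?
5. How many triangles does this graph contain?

Count: 12 vertices, 14 edges.
Vertex 8 has neighbors [2, 9, 10], degree = 3.
Handshaking lemma: 2 * 14 = 28.
A tree on 12 vertices has 11 edges. This graph has 14 edges (3 extra). Not a tree.
Number of triangles = 0.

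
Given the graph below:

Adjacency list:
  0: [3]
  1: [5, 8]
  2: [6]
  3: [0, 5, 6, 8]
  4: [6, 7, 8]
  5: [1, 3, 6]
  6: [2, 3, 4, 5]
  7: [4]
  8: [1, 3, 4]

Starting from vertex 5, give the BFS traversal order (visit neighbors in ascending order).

BFS from vertex 5 (neighbors processed in ascending order):
Visit order: 5, 1, 3, 6, 8, 0, 2, 4, 7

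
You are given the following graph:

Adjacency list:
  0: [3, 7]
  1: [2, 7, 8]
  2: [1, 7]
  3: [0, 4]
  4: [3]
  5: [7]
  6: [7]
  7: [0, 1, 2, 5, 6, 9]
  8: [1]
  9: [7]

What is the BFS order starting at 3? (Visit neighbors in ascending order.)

BFS from vertex 3 (neighbors processed in ascending order):
Visit order: 3, 0, 4, 7, 1, 2, 5, 6, 9, 8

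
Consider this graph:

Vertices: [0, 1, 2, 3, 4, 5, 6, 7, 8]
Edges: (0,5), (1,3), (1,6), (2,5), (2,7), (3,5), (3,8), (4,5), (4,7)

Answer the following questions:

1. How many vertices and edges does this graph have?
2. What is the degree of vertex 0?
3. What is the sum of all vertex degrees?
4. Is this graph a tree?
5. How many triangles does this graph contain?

Count: 9 vertices, 9 edges.
Vertex 0 has neighbors [5], degree = 1.
Handshaking lemma: 2 * 9 = 18.
A tree on 9 vertices has 8 edges. This graph has 9 edges (1 extra). Not a tree.
Number of triangles = 0.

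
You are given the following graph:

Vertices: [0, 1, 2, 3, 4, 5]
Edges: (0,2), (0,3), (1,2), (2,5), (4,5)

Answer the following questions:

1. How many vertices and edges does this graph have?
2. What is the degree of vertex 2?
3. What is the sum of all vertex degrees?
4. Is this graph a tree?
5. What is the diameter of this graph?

Count: 6 vertices, 5 edges.
Vertex 2 has neighbors [0, 1, 5], degree = 3.
Handshaking lemma: 2 * 5 = 10.
A graph is a tree iff it is connected and has exactly n-1 edges. This graph is connected (all 6 vertices in one component) and has 6-1 = 5 edges. It is a tree.
Diameter (longest shortest path) = 4.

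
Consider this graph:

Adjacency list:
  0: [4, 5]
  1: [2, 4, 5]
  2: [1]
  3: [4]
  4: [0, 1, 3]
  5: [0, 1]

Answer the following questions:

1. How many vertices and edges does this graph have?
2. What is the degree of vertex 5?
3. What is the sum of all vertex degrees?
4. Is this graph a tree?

Count: 6 vertices, 6 edges.
Vertex 5 has neighbors [0, 1], degree = 2.
Handshaking lemma: 2 * 6 = 12.
A tree on 6 vertices has 5 edges. This graph has 6 edges (1 extra). Not a tree.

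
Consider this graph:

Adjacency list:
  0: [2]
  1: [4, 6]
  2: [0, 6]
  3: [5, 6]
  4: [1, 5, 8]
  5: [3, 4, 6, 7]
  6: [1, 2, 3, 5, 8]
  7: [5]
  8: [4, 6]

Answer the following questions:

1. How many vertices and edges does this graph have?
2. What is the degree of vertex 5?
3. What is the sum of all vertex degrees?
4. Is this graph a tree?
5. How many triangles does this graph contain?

Count: 9 vertices, 11 edges.
Vertex 5 has neighbors [3, 4, 6, 7], degree = 4.
Handshaking lemma: 2 * 11 = 22.
A tree on 9 vertices has 8 edges. This graph has 11 edges (3 extra). Not a tree.
Number of triangles = 1.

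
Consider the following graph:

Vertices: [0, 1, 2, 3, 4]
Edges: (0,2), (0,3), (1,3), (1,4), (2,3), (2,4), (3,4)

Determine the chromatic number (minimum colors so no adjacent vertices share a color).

The graph has a maximum clique of size 3 (lower bound on chromatic number).
A valid 3-coloring: {0: 2, 1: 1, 2: 1, 3: 0, 4: 2}.
Chromatic number = 3.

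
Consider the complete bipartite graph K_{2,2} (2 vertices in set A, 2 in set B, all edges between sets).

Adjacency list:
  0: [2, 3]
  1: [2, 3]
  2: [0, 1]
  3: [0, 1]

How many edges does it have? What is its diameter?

K_{2,2} has 2 * 2 = 4 edges.
Any vertex reaches any opposite-side vertex in 1 step; same-side vertices reach in 2 steps via any opposite-side vertex.
Diameter = 2.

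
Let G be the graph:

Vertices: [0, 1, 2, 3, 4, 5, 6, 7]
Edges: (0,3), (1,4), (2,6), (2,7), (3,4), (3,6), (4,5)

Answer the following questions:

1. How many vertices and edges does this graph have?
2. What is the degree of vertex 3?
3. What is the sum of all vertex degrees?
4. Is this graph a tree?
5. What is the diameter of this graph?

Count: 8 vertices, 7 edges.
Vertex 3 has neighbors [0, 4, 6], degree = 3.
Handshaking lemma: 2 * 7 = 14.
A graph is a tree iff it is connected and has exactly n-1 edges. This graph is connected (all 8 vertices in one component) and has 8-1 = 7 edges. It is a tree.
Diameter (longest shortest path) = 5.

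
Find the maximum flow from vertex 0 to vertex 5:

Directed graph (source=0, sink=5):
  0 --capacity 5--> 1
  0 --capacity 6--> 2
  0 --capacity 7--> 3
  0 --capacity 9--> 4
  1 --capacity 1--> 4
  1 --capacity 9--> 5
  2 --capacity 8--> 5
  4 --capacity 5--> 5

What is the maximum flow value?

Computing max flow:
  Flow on (0->1): 5/5
  Flow on (0->2): 6/6
  Flow on (0->4): 5/9
  Flow on (1->5): 5/9
  Flow on (2->5): 6/8
  Flow on (4->5): 5/5
Maximum flow = 16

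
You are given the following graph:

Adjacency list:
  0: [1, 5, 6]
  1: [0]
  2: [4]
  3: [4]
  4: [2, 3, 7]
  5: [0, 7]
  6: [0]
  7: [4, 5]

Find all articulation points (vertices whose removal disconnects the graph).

An articulation point is a vertex whose removal disconnects the graph.
Articulation points: [0, 4, 5, 7]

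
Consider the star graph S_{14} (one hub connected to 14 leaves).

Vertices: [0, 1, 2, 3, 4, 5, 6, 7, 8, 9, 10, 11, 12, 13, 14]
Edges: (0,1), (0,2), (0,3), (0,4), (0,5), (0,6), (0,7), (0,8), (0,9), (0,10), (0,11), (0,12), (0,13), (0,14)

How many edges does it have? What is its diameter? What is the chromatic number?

Star graph S_{14}: the hub connects to all 14 leaves.
Edges = 14.
Diameter = 2 (any leaf to hub is 1, leaf to leaf through hub is 2).
Star graphs are bipartite (hub vs leaves), so chromatic number = 2.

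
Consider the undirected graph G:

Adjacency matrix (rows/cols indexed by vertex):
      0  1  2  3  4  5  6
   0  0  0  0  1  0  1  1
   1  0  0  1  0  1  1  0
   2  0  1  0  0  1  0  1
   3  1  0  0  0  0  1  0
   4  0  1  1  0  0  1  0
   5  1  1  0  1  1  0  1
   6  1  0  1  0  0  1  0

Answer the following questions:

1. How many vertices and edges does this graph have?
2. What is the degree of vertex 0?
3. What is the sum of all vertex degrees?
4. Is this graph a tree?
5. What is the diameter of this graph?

Count: 7 vertices, 11 edges.
Vertex 0 has neighbors [3, 5, 6], degree = 3.
Handshaking lemma: 2 * 11 = 22.
A tree on 7 vertices has 6 edges. This graph has 11 edges (5 extra). Not a tree.
Diameter (longest shortest path) = 3.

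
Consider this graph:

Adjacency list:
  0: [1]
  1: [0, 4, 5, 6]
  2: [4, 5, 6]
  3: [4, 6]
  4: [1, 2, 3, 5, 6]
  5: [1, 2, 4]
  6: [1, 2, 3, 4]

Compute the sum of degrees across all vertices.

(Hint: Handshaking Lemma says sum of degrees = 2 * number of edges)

Count edges: 11 edges.
By Handshaking Lemma: sum of degrees = 2 * 11 = 22.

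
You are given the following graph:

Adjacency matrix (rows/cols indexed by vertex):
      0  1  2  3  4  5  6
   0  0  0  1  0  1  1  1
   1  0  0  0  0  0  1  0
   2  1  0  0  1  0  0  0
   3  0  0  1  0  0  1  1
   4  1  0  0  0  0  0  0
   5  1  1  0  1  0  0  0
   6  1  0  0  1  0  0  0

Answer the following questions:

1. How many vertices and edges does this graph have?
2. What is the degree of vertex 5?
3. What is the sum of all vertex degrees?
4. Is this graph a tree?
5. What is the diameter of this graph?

Count: 7 vertices, 8 edges.
Vertex 5 has neighbors [0, 1, 3], degree = 3.
Handshaking lemma: 2 * 8 = 16.
A tree on 7 vertices has 6 edges. This graph has 8 edges (2 extra). Not a tree.
Diameter (longest shortest path) = 3.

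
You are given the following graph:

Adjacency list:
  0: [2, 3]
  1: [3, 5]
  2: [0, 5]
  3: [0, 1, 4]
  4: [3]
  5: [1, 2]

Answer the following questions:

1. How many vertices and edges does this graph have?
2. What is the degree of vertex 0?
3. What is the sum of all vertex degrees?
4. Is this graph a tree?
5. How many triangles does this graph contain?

Count: 6 vertices, 6 edges.
Vertex 0 has neighbors [2, 3], degree = 2.
Handshaking lemma: 2 * 6 = 12.
A tree on 6 vertices has 5 edges. This graph has 6 edges (1 extra). Not a tree.
Number of triangles = 0.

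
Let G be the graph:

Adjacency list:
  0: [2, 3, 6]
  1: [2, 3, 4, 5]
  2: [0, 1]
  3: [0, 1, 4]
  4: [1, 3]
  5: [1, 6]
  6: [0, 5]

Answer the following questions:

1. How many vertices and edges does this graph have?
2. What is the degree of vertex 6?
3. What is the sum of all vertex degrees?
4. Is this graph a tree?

Count: 7 vertices, 9 edges.
Vertex 6 has neighbors [0, 5], degree = 2.
Handshaking lemma: 2 * 9 = 18.
A tree on 7 vertices has 6 edges. This graph has 9 edges (3 extra). Not a tree.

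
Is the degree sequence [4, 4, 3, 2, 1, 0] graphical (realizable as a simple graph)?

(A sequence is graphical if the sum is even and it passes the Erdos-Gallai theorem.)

Sum of degrees = 14. Sum is even but fails Erdos-Gallai. The sequence is NOT graphical.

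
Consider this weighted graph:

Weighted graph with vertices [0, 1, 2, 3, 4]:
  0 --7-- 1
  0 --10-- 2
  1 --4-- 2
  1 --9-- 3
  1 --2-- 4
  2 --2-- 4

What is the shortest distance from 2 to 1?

Using Dijkstra's algorithm from vertex 2:
Shortest path: 2 -> 1
Total weight: 4 = 4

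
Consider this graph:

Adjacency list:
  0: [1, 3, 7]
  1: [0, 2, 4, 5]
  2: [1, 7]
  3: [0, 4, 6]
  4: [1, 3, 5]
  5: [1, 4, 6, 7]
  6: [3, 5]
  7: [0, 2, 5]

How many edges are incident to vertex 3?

Vertex 3 has neighbors [0, 4, 6], so deg(3) = 3.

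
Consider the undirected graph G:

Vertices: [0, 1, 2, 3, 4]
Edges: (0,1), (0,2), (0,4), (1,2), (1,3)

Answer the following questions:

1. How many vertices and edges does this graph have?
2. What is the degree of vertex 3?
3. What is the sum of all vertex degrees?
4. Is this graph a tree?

Count: 5 vertices, 5 edges.
Vertex 3 has neighbors [1], degree = 1.
Handshaking lemma: 2 * 5 = 10.
A tree on 5 vertices has 4 edges. This graph has 5 edges (1 extra). Not a tree.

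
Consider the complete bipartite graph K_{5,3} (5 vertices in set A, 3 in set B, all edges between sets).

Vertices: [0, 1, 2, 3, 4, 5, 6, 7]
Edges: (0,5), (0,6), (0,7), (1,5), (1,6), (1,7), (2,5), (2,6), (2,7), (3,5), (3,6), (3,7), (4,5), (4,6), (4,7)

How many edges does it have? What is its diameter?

K_{5,3} has 5 * 3 = 15 edges.
Any vertex reaches any opposite-side vertex in 1 step; same-side vertices reach in 2 steps via any opposite-side vertex.
Diameter = 2.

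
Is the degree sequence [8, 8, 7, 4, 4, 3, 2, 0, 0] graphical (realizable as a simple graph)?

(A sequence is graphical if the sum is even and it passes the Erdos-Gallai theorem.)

Sum of degrees = 36. Sum is even but fails Erdos-Gallai. The sequence is NOT graphical.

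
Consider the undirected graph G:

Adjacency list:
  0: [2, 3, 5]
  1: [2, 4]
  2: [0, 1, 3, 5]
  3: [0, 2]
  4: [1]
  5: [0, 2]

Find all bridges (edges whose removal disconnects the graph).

A bridge is an edge whose removal increases the number of connected components.
Bridges found: (1,2), (1,4)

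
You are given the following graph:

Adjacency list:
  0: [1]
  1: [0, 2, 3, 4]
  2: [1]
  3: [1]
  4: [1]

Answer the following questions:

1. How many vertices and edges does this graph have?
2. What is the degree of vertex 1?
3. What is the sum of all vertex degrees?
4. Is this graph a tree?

Count: 5 vertices, 4 edges.
Vertex 1 has neighbors [0, 2, 3, 4], degree = 4.
Handshaking lemma: 2 * 4 = 8.
A graph is a tree iff it is connected and has exactly n-1 edges. This graph is connected (all 5 vertices in one component) and has 5-1 = 4 edges. It is a tree.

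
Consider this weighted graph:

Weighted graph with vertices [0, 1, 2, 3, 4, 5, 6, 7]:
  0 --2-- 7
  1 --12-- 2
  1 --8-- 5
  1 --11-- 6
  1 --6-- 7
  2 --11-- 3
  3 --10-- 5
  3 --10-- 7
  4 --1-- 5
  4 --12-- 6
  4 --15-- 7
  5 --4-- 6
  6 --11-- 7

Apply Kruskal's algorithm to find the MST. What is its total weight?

Applying Kruskal's algorithm (sort edges by weight, add if no cycle):
  Add (4,5) w=1
  Add (0,7) w=2
  Add (5,6) w=4
  Add (1,7) w=6
  Add (1,5) w=8
  Add (3,7) w=10
  Skip (3,5) w=10 (creates cycle)
  Skip (1,6) w=11 (creates cycle)
  Add (2,3) w=11
  Skip (6,7) w=11 (creates cycle)
  Skip (1,2) w=12 (creates cycle)
  Skip (4,6) w=12 (creates cycle)
  Skip (4,7) w=15 (creates cycle)
MST weight = 42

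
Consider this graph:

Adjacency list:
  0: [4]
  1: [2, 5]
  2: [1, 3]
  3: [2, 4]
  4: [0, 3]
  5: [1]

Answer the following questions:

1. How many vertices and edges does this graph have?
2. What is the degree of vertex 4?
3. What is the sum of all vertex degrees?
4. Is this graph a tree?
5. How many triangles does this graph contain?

Count: 6 vertices, 5 edges.
Vertex 4 has neighbors [0, 3], degree = 2.
Handshaking lemma: 2 * 5 = 10.
A graph is a tree iff it is connected and has exactly n-1 edges. This graph is connected (all 6 vertices in one component) and has 6-1 = 5 edges. It is a tree.
Number of triangles = 0.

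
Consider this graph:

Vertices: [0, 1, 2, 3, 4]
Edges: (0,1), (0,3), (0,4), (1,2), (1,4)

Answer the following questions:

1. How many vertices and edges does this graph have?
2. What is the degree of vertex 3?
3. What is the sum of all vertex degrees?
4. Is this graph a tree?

Count: 5 vertices, 5 edges.
Vertex 3 has neighbors [0], degree = 1.
Handshaking lemma: 2 * 5 = 10.
A tree on 5 vertices has 4 edges. This graph has 5 edges (1 extra). Not a tree.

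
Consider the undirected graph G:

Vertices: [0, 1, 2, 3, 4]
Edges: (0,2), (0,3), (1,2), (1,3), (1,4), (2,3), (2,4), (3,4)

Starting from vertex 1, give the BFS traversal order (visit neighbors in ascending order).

BFS from vertex 1 (neighbors processed in ascending order):
Visit order: 1, 2, 3, 4, 0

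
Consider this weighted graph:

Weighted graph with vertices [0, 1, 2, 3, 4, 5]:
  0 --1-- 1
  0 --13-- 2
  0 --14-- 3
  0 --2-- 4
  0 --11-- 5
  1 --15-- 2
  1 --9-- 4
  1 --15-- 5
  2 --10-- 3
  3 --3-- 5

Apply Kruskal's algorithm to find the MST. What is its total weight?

Applying Kruskal's algorithm (sort edges by weight, add if no cycle):
  Add (0,1) w=1
  Add (0,4) w=2
  Add (3,5) w=3
  Skip (1,4) w=9 (creates cycle)
  Add (2,3) w=10
  Add (0,5) w=11
  Skip (0,2) w=13 (creates cycle)
  Skip (0,3) w=14 (creates cycle)
  Skip (1,5) w=15 (creates cycle)
  Skip (1,2) w=15 (creates cycle)
MST weight = 27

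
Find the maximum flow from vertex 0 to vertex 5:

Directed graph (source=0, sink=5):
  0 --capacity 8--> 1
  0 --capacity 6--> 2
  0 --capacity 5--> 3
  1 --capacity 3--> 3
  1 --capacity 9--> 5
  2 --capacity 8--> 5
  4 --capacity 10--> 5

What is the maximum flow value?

Computing max flow:
  Flow on (0->1): 8/8
  Flow on (0->2): 6/6
  Flow on (1->5): 8/9
  Flow on (2->5): 6/8
Maximum flow = 14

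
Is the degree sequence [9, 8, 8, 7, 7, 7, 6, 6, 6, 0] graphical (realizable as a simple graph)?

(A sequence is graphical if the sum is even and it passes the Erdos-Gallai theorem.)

Sum of degrees = 64. Sum is even but fails Erdos-Gallai. The sequence is NOT graphical.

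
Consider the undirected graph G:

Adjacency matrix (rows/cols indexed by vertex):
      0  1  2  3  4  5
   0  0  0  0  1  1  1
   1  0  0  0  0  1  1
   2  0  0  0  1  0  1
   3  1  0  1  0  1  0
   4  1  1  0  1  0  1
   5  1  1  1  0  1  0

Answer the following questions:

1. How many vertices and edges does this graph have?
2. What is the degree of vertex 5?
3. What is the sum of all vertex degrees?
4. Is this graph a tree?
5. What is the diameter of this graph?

Count: 6 vertices, 9 edges.
Vertex 5 has neighbors [0, 1, 2, 4], degree = 4.
Handshaking lemma: 2 * 9 = 18.
A tree on 6 vertices has 5 edges. This graph has 9 edges (4 extra). Not a tree.
Diameter (longest shortest path) = 2.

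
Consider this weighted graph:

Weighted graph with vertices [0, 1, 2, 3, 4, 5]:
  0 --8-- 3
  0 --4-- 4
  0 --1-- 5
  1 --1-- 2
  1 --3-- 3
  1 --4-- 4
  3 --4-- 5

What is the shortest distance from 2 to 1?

Using Dijkstra's algorithm from vertex 2:
Shortest path: 2 -> 1
Total weight: 1 = 1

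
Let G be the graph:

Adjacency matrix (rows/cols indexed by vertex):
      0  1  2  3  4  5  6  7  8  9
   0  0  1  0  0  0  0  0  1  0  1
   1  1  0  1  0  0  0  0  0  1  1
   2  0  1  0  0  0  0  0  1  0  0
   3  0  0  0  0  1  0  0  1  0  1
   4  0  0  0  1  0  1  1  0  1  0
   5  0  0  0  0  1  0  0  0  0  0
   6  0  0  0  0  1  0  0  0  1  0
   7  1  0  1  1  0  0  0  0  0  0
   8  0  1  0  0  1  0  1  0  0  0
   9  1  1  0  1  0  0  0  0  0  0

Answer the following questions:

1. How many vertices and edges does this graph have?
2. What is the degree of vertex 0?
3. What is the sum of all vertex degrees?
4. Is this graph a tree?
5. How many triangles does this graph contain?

Count: 10 vertices, 14 edges.
Vertex 0 has neighbors [1, 7, 9], degree = 3.
Handshaking lemma: 2 * 14 = 28.
A tree on 10 vertices has 9 edges. This graph has 14 edges (5 extra). Not a tree.
Number of triangles = 2.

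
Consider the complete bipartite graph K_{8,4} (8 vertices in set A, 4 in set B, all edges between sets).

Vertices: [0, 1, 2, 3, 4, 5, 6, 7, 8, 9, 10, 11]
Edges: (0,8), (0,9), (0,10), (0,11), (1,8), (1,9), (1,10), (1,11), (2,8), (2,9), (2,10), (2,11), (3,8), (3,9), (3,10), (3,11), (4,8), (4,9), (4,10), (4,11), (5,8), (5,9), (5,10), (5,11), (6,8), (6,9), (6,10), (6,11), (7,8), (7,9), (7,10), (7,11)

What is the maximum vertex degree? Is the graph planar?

Set-A vertices have degree 4; set-B vertices have degree 8. Maximum degree = max(8,4) = 8.
K_{8,4} contains K_{3,3} as a subgraph (since both sides have >= 3 vertices); by Kuratowski's theorem it is not planar.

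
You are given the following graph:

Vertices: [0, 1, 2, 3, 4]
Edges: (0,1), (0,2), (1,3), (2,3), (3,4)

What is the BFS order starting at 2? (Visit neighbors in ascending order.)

BFS from vertex 2 (neighbors processed in ascending order):
Visit order: 2, 0, 3, 1, 4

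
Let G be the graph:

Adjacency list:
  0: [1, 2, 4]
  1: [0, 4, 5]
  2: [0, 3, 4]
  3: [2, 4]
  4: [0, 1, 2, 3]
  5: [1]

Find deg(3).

Vertex 3 has neighbors [2, 4], so deg(3) = 2.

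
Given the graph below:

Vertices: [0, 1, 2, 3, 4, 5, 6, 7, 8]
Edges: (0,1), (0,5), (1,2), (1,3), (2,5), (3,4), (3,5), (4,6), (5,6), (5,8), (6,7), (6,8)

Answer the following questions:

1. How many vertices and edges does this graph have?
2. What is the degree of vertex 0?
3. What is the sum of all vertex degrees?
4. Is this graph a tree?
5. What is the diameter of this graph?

Count: 9 vertices, 12 edges.
Vertex 0 has neighbors [1, 5], degree = 2.
Handshaking lemma: 2 * 12 = 24.
A tree on 9 vertices has 8 edges. This graph has 12 edges (4 extra). Not a tree.
Diameter (longest shortest path) = 4.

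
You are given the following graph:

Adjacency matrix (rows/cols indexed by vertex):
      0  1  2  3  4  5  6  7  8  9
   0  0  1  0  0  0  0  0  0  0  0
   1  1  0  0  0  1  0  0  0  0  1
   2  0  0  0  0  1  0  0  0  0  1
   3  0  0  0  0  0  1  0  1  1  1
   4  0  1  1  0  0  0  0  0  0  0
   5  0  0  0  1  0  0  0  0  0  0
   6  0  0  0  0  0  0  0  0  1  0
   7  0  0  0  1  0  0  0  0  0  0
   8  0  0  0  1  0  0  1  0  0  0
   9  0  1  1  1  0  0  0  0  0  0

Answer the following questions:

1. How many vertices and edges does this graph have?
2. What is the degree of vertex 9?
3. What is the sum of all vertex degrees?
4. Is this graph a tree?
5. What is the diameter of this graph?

Count: 10 vertices, 10 edges.
Vertex 9 has neighbors [1, 2, 3], degree = 3.
Handshaking lemma: 2 * 10 = 20.
A tree on 10 vertices has 9 edges. This graph has 10 edges (1 extra). Not a tree.
Diameter (longest shortest path) = 5.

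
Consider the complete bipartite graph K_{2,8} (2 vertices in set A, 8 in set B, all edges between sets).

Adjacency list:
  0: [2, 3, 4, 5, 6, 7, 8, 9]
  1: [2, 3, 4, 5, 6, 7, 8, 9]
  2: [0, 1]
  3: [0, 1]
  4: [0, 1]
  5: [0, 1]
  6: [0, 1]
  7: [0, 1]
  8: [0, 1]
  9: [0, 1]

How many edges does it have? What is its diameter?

K_{2,8} has 2 * 8 = 16 edges.
Any vertex reaches any opposite-side vertex in 1 step; same-side vertices reach in 2 steps via any opposite-side vertex.
Diameter = 2.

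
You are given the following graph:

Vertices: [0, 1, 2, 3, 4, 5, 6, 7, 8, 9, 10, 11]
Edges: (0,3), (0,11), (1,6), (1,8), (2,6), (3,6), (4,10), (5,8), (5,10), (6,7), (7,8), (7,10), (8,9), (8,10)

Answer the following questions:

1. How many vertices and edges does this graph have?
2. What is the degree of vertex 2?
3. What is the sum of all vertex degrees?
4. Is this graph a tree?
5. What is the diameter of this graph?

Count: 12 vertices, 14 edges.
Vertex 2 has neighbors [6], degree = 1.
Handshaking lemma: 2 * 14 = 28.
A tree on 12 vertices has 11 edges. This graph has 14 edges (3 extra). Not a tree.
Diameter (longest shortest path) = 6.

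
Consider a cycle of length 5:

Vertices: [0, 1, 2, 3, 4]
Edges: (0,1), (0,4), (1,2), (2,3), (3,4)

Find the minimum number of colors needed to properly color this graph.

This is an odd cycle (C_5). Odd cycles are not bipartite (any 2-coloring forces two adjacent vertices to match), and 3 colors suffice.
Chromatic number = 3.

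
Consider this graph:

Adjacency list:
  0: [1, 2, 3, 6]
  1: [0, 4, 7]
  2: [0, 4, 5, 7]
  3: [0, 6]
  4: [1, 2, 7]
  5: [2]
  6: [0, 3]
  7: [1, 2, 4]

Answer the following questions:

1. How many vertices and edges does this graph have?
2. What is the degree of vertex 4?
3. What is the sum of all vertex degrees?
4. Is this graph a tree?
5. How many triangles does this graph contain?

Count: 8 vertices, 11 edges.
Vertex 4 has neighbors [1, 2, 7], degree = 3.
Handshaking lemma: 2 * 11 = 22.
A tree on 8 vertices has 7 edges. This graph has 11 edges (4 extra). Not a tree.
Number of triangles = 3.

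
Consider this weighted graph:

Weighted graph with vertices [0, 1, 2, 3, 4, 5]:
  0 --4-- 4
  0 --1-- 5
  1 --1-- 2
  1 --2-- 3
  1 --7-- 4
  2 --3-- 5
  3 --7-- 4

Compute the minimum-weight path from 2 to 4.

Using Dijkstra's algorithm from vertex 2:
Shortest path: 2 -> 1 -> 4
Total weight: 1 + 7 = 8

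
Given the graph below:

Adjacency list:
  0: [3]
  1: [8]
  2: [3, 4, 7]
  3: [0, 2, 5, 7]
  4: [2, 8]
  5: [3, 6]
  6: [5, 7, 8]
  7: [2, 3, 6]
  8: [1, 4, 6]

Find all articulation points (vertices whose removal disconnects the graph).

An articulation point is a vertex whose removal disconnects the graph.
Articulation points: [3, 8]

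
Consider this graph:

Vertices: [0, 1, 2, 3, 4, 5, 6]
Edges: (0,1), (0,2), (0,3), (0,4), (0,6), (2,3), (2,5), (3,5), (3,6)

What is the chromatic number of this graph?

The graph has a maximum clique of size 3 (lower bound on chromatic number).
A valid 3-coloring: {0: 0, 1: 1, 2: 2, 3: 1, 4: 1, 5: 0, 6: 2}.
Chromatic number = 3.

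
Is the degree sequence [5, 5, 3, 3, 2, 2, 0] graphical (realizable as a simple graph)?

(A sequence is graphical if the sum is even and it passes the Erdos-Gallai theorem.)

Sum of degrees = 20. Sum is even and passes Erdos-Gallai. The sequence IS graphical.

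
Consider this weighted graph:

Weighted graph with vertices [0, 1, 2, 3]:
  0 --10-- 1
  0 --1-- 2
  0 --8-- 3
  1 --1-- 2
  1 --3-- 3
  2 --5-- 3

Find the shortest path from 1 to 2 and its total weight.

Using Dijkstra's algorithm from vertex 1:
Shortest path: 1 -> 2
Total weight: 1 = 1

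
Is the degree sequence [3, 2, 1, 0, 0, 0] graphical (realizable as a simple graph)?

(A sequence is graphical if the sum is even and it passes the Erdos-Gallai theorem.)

Sum of degrees = 6. Sum is even but fails Erdos-Gallai. The sequence is NOT graphical.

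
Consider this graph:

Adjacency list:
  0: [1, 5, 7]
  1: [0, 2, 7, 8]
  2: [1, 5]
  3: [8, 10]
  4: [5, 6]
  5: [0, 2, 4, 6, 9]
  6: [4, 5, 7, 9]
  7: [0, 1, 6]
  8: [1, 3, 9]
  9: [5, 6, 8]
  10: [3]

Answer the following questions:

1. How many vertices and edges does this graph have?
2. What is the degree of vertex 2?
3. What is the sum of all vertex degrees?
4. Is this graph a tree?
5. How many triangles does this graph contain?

Count: 11 vertices, 16 edges.
Vertex 2 has neighbors [1, 5], degree = 2.
Handshaking lemma: 2 * 16 = 32.
A tree on 11 vertices has 10 edges. This graph has 16 edges (6 extra). Not a tree.
Number of triangles = 3.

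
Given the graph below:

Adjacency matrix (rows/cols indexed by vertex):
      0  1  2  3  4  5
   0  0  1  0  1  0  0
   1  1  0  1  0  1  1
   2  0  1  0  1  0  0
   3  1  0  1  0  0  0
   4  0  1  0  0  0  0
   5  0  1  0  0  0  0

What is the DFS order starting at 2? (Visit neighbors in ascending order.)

DFS from vertex 2 (neighbors processed in ascending order):
Visit order: 2, 1, 0, 3, 4, 5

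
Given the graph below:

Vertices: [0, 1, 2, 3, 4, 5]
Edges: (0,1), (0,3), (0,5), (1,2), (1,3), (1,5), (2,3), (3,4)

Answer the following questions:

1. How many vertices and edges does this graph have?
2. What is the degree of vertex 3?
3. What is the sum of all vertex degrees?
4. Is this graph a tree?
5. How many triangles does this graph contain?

Count: 6 vertices, 8 edges.
Vertex 3 has neighbors [0, 1, 2, 4], degree = 4.
Handshaking lemma: 2 * 8 = 16.
A tree on 6 vertices has 5 edges. This graph has 8 edges (3 extra). Not a tree.
Number of triangles = 3.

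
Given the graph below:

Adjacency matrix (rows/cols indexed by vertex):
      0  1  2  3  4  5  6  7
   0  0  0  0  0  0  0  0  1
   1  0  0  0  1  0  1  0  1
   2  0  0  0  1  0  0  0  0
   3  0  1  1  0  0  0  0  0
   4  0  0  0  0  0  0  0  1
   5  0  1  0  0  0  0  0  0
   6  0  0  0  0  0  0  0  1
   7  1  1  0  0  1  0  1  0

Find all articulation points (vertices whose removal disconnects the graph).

An articulation point is a vertex whose removal disconnects the graph.
Articulation points: [1, 3, 7]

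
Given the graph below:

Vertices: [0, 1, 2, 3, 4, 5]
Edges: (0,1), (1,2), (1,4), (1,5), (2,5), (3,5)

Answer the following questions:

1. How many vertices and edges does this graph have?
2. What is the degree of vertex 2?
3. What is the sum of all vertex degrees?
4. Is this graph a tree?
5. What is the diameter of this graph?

Count: 6 vertices, 6 edges.
Vertex 2 has neighbors [1, 5], degree = 2.
Handshaking lemma: 2 * 6 = 12.
A tree on 6 vertices has 5 edges. This graph has 6 edges (1 extra). Not a tree.
Diameter (longest shortest path) = 3.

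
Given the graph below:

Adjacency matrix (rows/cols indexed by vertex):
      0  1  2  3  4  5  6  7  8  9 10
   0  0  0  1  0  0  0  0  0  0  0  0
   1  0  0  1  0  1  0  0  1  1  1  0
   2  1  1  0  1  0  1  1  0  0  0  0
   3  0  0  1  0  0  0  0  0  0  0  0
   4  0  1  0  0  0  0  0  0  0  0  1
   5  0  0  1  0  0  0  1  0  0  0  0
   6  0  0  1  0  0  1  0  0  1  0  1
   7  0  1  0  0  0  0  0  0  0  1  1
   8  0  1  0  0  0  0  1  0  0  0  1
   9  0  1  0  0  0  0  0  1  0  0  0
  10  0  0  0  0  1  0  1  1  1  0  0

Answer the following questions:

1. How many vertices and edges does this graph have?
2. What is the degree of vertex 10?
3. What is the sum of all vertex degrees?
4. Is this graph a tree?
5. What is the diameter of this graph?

Count: 11 vertices, 16 edges.
Vertex 10 has neighbors [4, 6, 7, 8], degree = 4.
Handshaking lemma: 2 * 16 = 32.
A tree on 11 vertices has 10 edges. This graph has 16 edges (6 extra). Not a tree.
Diameter (longest shortest path) = 3.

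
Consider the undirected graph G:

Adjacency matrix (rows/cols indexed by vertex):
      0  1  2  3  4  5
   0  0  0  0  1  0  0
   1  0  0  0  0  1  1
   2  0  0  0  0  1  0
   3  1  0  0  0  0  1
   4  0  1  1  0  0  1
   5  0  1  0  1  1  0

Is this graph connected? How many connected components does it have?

Checking connectivity: the graph has 1 connected component(s).
All vertices are reachable from each other. The graph IS connected.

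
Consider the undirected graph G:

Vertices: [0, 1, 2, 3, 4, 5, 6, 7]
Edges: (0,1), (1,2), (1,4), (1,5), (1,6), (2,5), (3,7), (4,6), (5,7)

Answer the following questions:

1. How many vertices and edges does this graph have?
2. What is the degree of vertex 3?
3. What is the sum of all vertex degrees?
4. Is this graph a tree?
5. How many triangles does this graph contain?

Count: 8 vertices, 9 edges.
Vertex 3 has neighbors [7], degree = 1.
Handshaking lemma: 2 * 9 = 18.
A tree on 8 vertices has 7 edges. This graph has 9 edges (2 extra). Not a tree.
Number of triangles = 2.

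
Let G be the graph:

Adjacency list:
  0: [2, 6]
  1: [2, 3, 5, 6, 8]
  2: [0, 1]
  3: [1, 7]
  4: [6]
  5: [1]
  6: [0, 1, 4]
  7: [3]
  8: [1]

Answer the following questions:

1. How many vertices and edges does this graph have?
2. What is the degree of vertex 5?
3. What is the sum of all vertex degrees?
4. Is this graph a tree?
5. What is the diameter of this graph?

Count: 9 vertices, 9 edges.
Vertex 5 has neighbors [1], degree = 1.
Handshaking lemma: 2 * 9 = 18.
A tree on 9 vertices has 8 edges. This graph has 9 edges (1 extra). Not a tree.
Diameter (longest shortest path) = 4.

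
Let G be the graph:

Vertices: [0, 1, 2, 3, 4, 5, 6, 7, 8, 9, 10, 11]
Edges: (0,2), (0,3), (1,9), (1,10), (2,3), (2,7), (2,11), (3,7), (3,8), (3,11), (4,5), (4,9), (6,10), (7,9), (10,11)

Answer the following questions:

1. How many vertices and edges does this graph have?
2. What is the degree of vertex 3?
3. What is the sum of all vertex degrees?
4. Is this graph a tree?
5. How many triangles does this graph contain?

Count: 12 vertices, 15 edges.
Vertex 3 has neighbors [0, 2, 7, 8, 11], degree = 5.
Handshaking lemma: 2 * 15 = 30.
A tree on 12 vertices has 11 edges. This graph has 15 edges (4 extra). Not a tree.
Number of triangles = 3.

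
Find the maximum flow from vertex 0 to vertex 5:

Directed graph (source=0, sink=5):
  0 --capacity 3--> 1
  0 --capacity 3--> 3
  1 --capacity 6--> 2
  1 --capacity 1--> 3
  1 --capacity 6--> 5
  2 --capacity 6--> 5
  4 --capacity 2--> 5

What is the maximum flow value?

Computing max flow:
  Flow on (0->1): 3/3
  Flow on (1->5): 3/6
Maximum flow = 3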